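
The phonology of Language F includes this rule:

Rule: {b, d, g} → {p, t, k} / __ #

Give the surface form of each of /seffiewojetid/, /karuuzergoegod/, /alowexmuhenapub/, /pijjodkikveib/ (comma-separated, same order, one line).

/seffiewojetid/: /d/ is a voiced stop in word-final position, so it devoices to [t]. → [seffiewojetit].
/karuuzergoegod/: /d/ is a voiced stop in word-final position, so it devoices to [t]. → [karuuzergoegot].
/alowexmuhenapub/: /b/ is a voiced stop in word-final position, so it devoices to [p]. → [alowexmuhenapup].
/pijjodkikveib/: /b/ is a voiced stop in word-final position, so it devoices to [p]. → [pijjodkikveip].

seffiewojetit, karuuzergoegot, alowexmuhenapup, pijjodkikveip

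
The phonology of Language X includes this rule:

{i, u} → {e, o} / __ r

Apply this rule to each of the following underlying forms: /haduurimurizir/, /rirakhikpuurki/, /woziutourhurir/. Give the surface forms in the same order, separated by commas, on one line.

haduorimorizer, rerakhikpuorki, woziutoorhorer

/haduurimurizir/: /u/ is a high vowel immediately before /r/, so it lowers to [o]. /u/ is a high vowel immediately before /r/, so it lowers to [o]. /i/ is a high vowel immediately before /r/, so it lowers to [e]. → [haduorimorizer].
/rirakhikpuurki/: /i/ is a high vowel immediately before /r/, so it lowers to [e]. /u/ is a high vowel immediately before /r/, so it lowers to [o]. → [rerakhikpuorki].
/woziutourhurir/: /u/ is a high vowel immediately before /r/, so it lowers to [o]. /u/ is a high vowel immediately before /r/, so it lowers to [o]. /i/ is a high vowel immediately before /r/, so it lowers to [e]. → [woziutoorhorer].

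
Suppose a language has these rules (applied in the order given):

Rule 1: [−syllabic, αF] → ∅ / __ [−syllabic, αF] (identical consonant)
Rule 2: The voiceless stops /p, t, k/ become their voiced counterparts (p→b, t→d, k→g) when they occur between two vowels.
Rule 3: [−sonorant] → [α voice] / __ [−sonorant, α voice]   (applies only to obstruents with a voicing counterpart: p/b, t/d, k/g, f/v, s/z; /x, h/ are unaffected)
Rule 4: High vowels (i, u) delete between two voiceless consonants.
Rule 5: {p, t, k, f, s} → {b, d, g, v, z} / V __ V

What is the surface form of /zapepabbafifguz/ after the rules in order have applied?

Rule 1 (degemination): /bb/ is a geminate; the first /b/ deletes. /zapepabbafifguz/ → zapepabafifguz.
Rule 2 (intervocalic voicing): /p/ is a voiceless stop between vowels /a/ and /e/, so it voices to [b]. /p/ is a voiceless stop between vowels /e/ and /a/, so it voices to [b]. /zapepabafifguz/ → zabebabafifguz.
Rule 3 (regressive voicing assimilation): /f/ precedes the voiced obstruent /g/, so it voices to [v] by assimilation. /zabebabafifguz/ → zabebabafivguz.
Rule 4 (high vowel syncope): no segment meets the environment; /zabebabafivguz/ is unchanged.
Rule 5 (intervocalic voicing): /f/ is a voiceless obstruent between vowels /a/ and /i/, so it voices to [v]. /zabebabafivguz/ → zabebabavivguz.

zabebabavivguz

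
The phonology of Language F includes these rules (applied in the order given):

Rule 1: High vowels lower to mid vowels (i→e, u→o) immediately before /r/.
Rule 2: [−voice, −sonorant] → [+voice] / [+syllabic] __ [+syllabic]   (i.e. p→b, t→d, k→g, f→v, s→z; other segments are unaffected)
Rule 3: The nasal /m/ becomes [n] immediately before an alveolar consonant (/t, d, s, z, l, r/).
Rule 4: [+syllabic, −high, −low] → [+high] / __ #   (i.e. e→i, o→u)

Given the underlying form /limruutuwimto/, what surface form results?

linruuduwintu

Rule 1 (pre-rhotic lowering): no segment meets the environment; /limruutuwimto/ is unchanged.
Rule 2 (intervocalic voicing): /t/ is a voiceless obstruent between vowels /u/ and /u/, so it voices to [d]. /limruutuwimto/ → limruuduwimto.
Rule 3 (nasal place assimilation): /m/ precedes the alveolar consonant /r/, so it assimilates in place to [n]. /m/ precedes the alveolar consonant /t/, so it assimilates in place to [n]. /limruuduwimto/ → linruuduwinto.
Rule 4 (final vowel raising): /o/ is a mid vowel in word-final position, so it raises to [u]. /linruuduwinto/ → linruuduwintu.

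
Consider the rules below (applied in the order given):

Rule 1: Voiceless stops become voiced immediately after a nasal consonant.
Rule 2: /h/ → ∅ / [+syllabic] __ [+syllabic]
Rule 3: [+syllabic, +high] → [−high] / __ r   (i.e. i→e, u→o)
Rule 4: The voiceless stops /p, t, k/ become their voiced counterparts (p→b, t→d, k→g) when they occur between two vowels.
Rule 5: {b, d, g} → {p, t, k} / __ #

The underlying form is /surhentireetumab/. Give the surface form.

sorhendereedumap

Rule 1 (post-nasal voicing): /t/ is a voiceless stop immediately after the nasal /n/, so it voices to [d]. /surhentireetumab/ → surhendireetumab.
Rule 2 (intervocalic h-deletion): no segment meets the environment; /surhendireetumab/ is unchanged.
Rule 3 (pre-rhotic lowering): /u/ is a high vowel immediately before /r/, so it lowers to [o]. /i/ is a high vowel immediately before /r/, so it lowers to [e]. /surhendireetumab/ → sorhendereetumab.
Rule 4 (intervocalic voicing): /t/ is a voiceless stop between vowels /e/ and /u/, so it voices to [d]. /sorhendereetumab/ → sorhendereedumab.
Rule 5 (final devoicing): /b/ is a voiced stop in word-final position, so it devoices to [p]. /sorhendereedumab/ → sorhendereedumap.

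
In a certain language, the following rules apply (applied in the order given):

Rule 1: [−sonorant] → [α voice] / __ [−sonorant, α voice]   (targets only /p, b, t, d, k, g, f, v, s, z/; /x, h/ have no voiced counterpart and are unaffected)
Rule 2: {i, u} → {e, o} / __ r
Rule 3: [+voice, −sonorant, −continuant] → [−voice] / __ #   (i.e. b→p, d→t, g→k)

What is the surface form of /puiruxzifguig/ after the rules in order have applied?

pueruxzivguik

Rule 1 (regressive voicing assimilation): /f/ precedes the voiced obstruent /g/, so it voices to [v] by assimilation. /puiruxzifguig/ → puiruxzivguig.
Rule 2 (pre-rhotic lowering): /i/ is a high vowel immediately before /r/, so it lowers to [e]. /puiruxzivguig/ → pueruxzivguig.
Rule 3 (final devoicing): /g/ is a voiced stop in word-final position, so it devoices to [k]. /pueruxzivguig/ → pueruxzivguik.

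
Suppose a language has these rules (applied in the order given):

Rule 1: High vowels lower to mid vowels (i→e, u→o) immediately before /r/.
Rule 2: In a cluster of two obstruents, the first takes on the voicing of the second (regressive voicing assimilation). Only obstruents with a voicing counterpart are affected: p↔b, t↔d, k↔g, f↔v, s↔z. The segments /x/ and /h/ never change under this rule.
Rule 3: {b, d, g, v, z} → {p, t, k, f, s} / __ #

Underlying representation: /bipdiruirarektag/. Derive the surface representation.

Rule 1 (pre-rhotic lowering): /i/ is a high vowel immediately before /r/, so it lowers to [e]. /i/ is a high vowel immediately before /r/, so it lowers to [e]. /bipdiruirarektag/ → bipderuerarektag.
Rule 2 (regressive voicing assimilation): /p/ precedes the voiced obstruent /d/, so it voices to [b] by assimilation. /bipderuerarektag/ → bibderuerarektag.
Rule 3 (final devoicing): /g/ is a voiced obstruent in word-final position, so it devoices to [k]. /bibderuerarektag/ → bibderuerarektak.

bibderuerarektak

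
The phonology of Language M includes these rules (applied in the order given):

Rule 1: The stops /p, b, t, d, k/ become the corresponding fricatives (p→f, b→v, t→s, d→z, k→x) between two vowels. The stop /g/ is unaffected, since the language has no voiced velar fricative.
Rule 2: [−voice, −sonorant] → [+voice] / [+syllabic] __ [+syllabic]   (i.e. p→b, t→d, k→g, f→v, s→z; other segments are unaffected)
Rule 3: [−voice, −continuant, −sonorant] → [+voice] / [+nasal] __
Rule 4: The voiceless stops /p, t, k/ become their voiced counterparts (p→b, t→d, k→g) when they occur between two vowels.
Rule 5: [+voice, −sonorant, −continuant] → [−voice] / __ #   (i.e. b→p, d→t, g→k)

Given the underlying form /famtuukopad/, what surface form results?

Rule 1 (intervocalic spirantization): /k/ is a stop between vowels /u/ and /o/, so it spirantizes to the fricative [x]. /p/ is a stop between vowels /o/ and /a/, so it spirantizes to the fricative [f]. /famtuukopad/ → famtuuxofad.
Rule 2 (intervocalic voicing): /f/ is a voiceless obstruent between vowels /o/ and /a/, so it voices to [v]. /famtuuxofad/ → famtuuxovad.
Rule 3 (post-nasal voicing): /t/ is a voiceless stop immediately after the nasal /m/, so it voices to [d]. /famtuuxovad/ → famduuxovad.
Rule 4 (intervocalic voicing): no segment meets the environment; /famduuxovad/ is unchanged.
Rule 5 (final devoicing): /d/ is a voiced stop in word-final position, so it devoices to [t]. /famduuxovad/ → famduuxovat.

famduuxovat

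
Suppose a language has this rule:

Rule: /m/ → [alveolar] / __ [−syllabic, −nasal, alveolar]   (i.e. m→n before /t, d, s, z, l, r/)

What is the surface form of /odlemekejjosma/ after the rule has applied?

odlemekejjosma

No segment of /odlemekejjosma/ meets the structural description of the rule, so the form surfaces unchanged.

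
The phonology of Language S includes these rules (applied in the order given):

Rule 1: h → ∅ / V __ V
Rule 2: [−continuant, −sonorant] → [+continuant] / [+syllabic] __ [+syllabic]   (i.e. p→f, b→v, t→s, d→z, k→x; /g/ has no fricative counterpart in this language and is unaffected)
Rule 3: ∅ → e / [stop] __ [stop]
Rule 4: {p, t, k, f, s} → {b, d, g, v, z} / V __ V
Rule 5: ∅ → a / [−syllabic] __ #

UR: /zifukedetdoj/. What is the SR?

Rule 1 (intervocalic h-deletion): no segment meets the environment; /zifukedetdoj/ is unchanged.
Rule 2 (intervocalic spirantization): /k/ is a stop between vowels /u/ and /e/, so it spirantizes to the fricative [x]. /d/ is a stop between vowels /e/ and /e/, so it spirantizes to the fricative [z]. /zifukedetdoj/ → zifuxezetdoj.
Rule 3 (stop-cluster e-epenthesis): /t/ and /d/ form a stop–stop cluster, so [e] is inserted between them. /zifuxezetdoj/ → zifuxezetedoj.
Rule 4 (intervocalic voicing): /f/ is a voiceless obstruent between vowels /i/ and /u/, so it voices to [v]. /t/ is a voiceless obstruent between vowels /e/ and /e/, so it voices to [d]. /zifuxezetedoj/ → zivuxezededoj.
Rule 5 (final a-epenthesis): the form ends in the consonant /j/, so [a] is inserted word-finally. /zivuxezededoj/ → zivuxezededoja.

zivuxezededoja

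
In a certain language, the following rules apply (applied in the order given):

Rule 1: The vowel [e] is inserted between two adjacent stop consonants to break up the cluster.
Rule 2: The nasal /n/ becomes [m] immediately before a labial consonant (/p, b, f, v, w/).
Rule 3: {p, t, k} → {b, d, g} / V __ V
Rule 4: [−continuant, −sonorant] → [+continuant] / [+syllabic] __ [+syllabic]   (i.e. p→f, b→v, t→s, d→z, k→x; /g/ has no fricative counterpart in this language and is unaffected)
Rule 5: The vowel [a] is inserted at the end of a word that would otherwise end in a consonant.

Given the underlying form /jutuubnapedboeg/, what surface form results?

Rule 1 (stop-cluster e-epenthesis): /d/ and /b/ form a stop–stop cluster, so [e] is inserted between them. /jutuubnapedboeg/ → jutuubnapedeboeg.
Rule 2 (nasal place assimilation): no segment meets the environment; /jutuubnapedeboeg/ is unchanged.
Rule 3 (intervocalic voicing): /t/ is a voiceless stop between vowels /u/ and /u/, so it voices to [d]. /p/ is a voiceless stop between vowels /a/ and /e/, so it voices to [b]. /jutuubnapedeboeg/ → juduubnabedeboeg.
Rule 4 (intervocalic spirantization): /d/ is a stop between vowels /u/ and /u/, so it spirantizes to the fricative [z]. /b/ is a stop between vowels /a/ and /e/, so it spirantizes to the fricative [v]. /d/ is a stop between vowels /e/ and /e/, so it spirantizes to the fricative [z]. /b/ is a stop between vowels /e/ and /o/, so it spirantizes to the fricative [v]. /juduubnabedeboeg/ → juzuubnavezevoeg.
Rule 5 (final a-epenthesis): the form ends in the consonant /g/, so [a] is inserted word-finally. /juzuubnavezevoeg/ → juzuubnavezevoega.

juzuubnavezevoega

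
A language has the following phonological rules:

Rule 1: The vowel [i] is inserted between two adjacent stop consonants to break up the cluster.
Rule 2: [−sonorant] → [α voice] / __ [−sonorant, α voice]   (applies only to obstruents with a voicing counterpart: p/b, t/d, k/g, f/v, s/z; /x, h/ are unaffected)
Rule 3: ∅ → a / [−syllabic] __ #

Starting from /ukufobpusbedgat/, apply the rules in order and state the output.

ukufobipuzbedigata

Rule 1 (stop-cluster i-epenthesis): /b/ and /p/ form a stop–stop cluster, so [i] is inserted between them. /d/ and /g/ form a stop–stop cluster, so [i] is inserted between them. /ukufobpusbedgat/ → ukufobipusbedigat.
Rule 2 (regressive voicing assimilation): /s/ precedes the voiced obstruent /b/, so it voices to [z] by assimilation. /ukufobipusbedigat/ → ukufobipuzbedigat.
Rule 3 (final a-epenthesis): the form ends in the consonant /t/, so [a] is inserted word-finally. /ukufobipuzbedigat/ → ukufobipuzbedigata.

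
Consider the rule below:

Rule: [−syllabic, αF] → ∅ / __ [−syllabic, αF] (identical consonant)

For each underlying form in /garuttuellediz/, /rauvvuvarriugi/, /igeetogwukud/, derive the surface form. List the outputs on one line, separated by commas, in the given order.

garutuelediz, rauvuvariugi, igeetogwukud

/garuttuellediz/: /tt/ is a geminate; the first /t/ deletes. /ll/ is a geminate; the first /l/ deletes. → [garutuelediz].
/rauvvuvarriugi/: /vv/ is a geminate; the first /v/ deletes. /rr/ is a geminate; the first /r/ deletes. → [rauvuvariugi].
/igeetogwukud/: the rule's environment is not met; surfaces unchanged as [igeetogwukud].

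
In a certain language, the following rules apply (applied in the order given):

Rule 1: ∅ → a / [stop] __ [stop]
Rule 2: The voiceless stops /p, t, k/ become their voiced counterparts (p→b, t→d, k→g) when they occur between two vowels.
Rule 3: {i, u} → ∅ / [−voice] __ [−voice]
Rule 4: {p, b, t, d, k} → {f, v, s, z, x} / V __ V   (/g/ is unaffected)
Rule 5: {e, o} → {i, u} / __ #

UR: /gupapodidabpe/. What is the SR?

Rule 1 (stop-cluster a-epenthesis): /b/ and /p/ form a stop–stop cluster, so [a] is inserted between them. /gupapodidabpe/ → gupapodidabape.
Rule 2 (intervocalic voicing): /p/ is a voiceless stop between vowels /u/ and /a/, so it voices to [b]. /p/ is a voiceless stop between vowels /a/ and /o/, so it voices to [b]. /p/ is a voiceless stop between vowels /a/ and /e/, so it voices to [b]. /gupapodidabape/ → gubabodidababe.
Rule 3 (high vowel syncope): no segment meets the environment; /gubabodidababe/ is unchanged.
Rule 4 (intervocalic spirantization): /b/ is a stop between vowels /u/ and /a/, so it spirantizes to the fricative [v]. /b/ is a stop between vowels /a/ and /o/, so it spirantizes to the fricative [v]. /d/ is a stop between vowels /o/ and /i/, so it spirantizes to the fricative [z]. /d/ is a stop between vowels /i/ and /a/, so it spirantizes to the fricative [z]. /b/ is a stop between vowels /a/ and /a/, so it spirantizes to the fricative [v]. /b/ is a stop between vowels /a/ and /e/, so it spirantizes to the fricative [v]. /gubabodidababe/ → guvavozizavave.
Rule 5 (final vowel raising): /e/ is a mid vowel in word-final position, so it raises to [i]. /guvavozizavave/ → guvavozizavavi.

guvavozizavavi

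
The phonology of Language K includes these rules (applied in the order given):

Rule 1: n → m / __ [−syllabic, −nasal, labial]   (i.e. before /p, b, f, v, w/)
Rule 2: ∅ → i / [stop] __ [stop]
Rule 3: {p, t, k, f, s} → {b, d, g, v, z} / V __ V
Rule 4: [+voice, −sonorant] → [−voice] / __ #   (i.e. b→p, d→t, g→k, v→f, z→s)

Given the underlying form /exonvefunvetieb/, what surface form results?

exomvevumvediep

Rule 1 (nasal place assimilation): /n/ precedes the labial consonant /v/, so it assimilates in place to [m]. /n/ precedes the labial consonant /v/, so it assimilates in place to [m]. /exonvefunvetieb/ → exomvefumvetieb.
Rule 2 (stop-cluster i-epenthesis): no segment meets the environment; /exomvefumvetieb/ is unchanged.
Rule 3 (intervocalic voicing): /f/ is a voiceless obstruent between vowels /e/ and /u/, so it voices to [v]. /t/ is a voiceless obstruent between vowels /e/ and /i/, so it voices to [d]. /exomvefumvetieb/ → exomvevumvedieb.
Rule 4 (final devoicing): /b/ is a voiced obstruent in word-final position, so it devoices to [p]. /exomvevumvedieb/ → exomvevumvediep.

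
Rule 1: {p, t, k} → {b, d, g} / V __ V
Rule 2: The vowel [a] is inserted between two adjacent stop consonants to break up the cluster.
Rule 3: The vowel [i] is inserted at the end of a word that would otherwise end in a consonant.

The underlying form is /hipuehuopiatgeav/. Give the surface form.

Rule 1 (intervocalic voicing): /p/ is a voiceless stop between vowels /i/ and /u/, so it voices to [b]. /p/ is a voiceless stop between vowels /o/ and /i/, so it voices to [b]. /hipuehuopiatgeav/ → hibuehuobiatgeav.
Rule 2 (stop-cluster a-epenthesis): /t/ and /g/ form a stop–stop cluster, so [a] is inserted between them. /hibuehuobiatgeav/ → hibuehuobiatageav.
Rule 3 (final i-epenthesis): the form ends in the consonant /v/, so [i] is inserted word-finally. /hibuehuobiatageav/ → hibuehuobiatageavi.

hibuehuobiatageavi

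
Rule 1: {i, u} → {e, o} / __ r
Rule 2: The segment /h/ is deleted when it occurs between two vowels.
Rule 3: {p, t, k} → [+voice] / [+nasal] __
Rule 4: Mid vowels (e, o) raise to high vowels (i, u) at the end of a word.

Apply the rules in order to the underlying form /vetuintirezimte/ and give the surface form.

Rule 1 (pre-rhotic lowering): /i/ is a high vowel immediately before /r/, so it lowers to [e]. /vetuintirezimte/ → vetuinterezimte.
Rule 2 (intervocalic h-deletion): no segment meets the environment; /vetuinterezimte/ is unchanged.
Rule 3 (post-nasal voicing): /t/ is a voiceless stop immediately after the nasal /n/, so it voices to [d]. /t/ is a voiceless stop immediately after the nasal /m/, so it voices to [d]. /vetuinterezimte/ → vetuinderezimde.
Rule 4 (final vowel raising): /e/ is a mid vowel in word-final position, so it raises to [i]. /vetuinderezimde/ → vetuinderezimdi.

vetuinderezimdi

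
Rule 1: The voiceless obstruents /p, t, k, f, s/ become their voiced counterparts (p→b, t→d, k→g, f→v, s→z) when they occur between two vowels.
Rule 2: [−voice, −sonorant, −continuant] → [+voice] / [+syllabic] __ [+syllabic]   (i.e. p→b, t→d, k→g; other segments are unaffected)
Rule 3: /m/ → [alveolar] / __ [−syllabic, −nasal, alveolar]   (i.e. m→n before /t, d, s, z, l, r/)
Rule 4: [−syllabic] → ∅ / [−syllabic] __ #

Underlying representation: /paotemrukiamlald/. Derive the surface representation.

Rule 1 (intervocalic voicing): /t/ is a voiceless obstruent between vowels /o/ and /e/, so it voices to [d]. /k/ is a voiceless obstruent between vowels /u/ and /i/, so it voices to [g]. /paotemrukiamlald/ → paodemrugiamlald.
Rule 2 (intervocalic voicing): no segment meets the environment; /paodemrugiamlald/ is unchanged.
Rule 3 (nasal place assimilation): /m/ precedes the alveolar consonant /r/, so it assimilates in place to [n]. /m/ precedes the alveolar consonant /l/, so it assimilates in place to [n]. /paodemrugiamlald/ → paodenrugianlald.
Rule 4 (final cluster simplification): /d/ is the second consonant of a word-final cluster /ld/, so it deletes. /paodenrugianlald/ → paodenrugianlal.

paodenrugianlal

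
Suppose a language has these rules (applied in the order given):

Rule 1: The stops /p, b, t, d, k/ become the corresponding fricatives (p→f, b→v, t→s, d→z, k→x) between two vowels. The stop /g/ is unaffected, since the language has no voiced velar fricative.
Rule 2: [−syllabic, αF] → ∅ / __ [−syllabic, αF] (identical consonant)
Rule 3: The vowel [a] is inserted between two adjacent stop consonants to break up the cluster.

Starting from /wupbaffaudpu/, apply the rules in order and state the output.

wupabafaudapu

Rule 1 (intervocalic spirantization): no segment meets the environment; /wupbaffaudpu/ is unchanged.
Rule 2 (degemination): /ff/ is a geminate; the first /f/ deletes. /wupbaffaudpu/ → wupbafaudpu.
Rule 3 (stop-cluster a-epenthesis): /p/ and /b/ form a stop–stop cluster, so [a] is inserted between them. /d/ and /p/ form a stop–stop cluster, so [a] is inserted between them. /wupbafaudpu/ → wupabafaudapu.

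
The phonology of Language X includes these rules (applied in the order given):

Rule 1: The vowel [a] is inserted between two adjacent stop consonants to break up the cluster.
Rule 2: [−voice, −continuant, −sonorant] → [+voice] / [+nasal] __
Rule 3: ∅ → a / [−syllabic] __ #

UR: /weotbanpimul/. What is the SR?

Rule 1 (stop-cluster a-epenthesis): /t/ and /b/ form a stop–stop cluster, so [a] is inserted between them. /weotbanpimul/ → weotabanpimul.
Rule 2 (post-nasal voicing): /p/ is a voiceless stop immediately after the nasal /n/, so it voices to [b]. /weotabanpimul/ → weotabanbimul.
Rule 3 (final a-epenthesis): the form ends in the consonant /l/, so [a] is inserted word-finally. /weotabanbimul/ → weotabanbimula.

weotabanbimula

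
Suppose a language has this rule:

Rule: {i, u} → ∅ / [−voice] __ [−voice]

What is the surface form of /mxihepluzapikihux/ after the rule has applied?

mxhepluzapkhx

/i/ is a high vowel flanked by voiceless consonants /x/ and /h/, so it deletes.
/i/ is a high vowel flanked by voiceless consonants /p/ and /k/, so it deletes.
/i/ is a high vowel flanked by voiceless consonants /k/ and /h/, so it deletes.
/u/ is a high vowel flanked by voiceless consonants /h/ and /x/, so it deletes.
The other instance of /u/ does not occur in the required environment and remains unchanged.
Surface form: [mxhepluzapkhx].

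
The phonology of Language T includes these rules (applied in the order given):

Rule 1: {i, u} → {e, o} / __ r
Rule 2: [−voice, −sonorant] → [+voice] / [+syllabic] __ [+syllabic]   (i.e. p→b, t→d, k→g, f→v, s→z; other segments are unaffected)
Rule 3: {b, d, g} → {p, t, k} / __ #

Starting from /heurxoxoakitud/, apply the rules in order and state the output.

Rule 1 (pre-rhotic lowering): /u/ is a high vowel immediately before /r/, so it lowers to [o]. /heurxoxoakitud/ → heorxoxoakitud.
Rule 2 (intervocalic voicing): /k/ is a voiceless obstruent between vowels /a/ and /i/, so it voices to [g]. /t/ is a voiceless obstruent between vowels /i/ and /u/, so it voices to [d]. /heorxoxoakitud/ → heorxoxoagidud.
Rule 3 (final devoicing): /d/ is a voiced stop in word-final position, so it devoices to [t]. /heorxoxoagidud/ → heorxoxoagidut.

heorxoxoagidut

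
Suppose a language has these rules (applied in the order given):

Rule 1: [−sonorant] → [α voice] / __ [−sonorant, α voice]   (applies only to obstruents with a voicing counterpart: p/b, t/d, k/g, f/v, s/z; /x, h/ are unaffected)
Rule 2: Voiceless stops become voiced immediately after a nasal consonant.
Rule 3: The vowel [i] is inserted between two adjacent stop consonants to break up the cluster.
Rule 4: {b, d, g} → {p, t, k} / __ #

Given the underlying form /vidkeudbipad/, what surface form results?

Rule 1 (regressive voicing assimilation): /d/ precedes the voiceless obstruent /k/, so it devoices to [t] by assimilation. /vidkeudbipad/ → vitkeudbipad.
Rule 2 (post-nasal voicing): no segment meets the environment; /vitkeudbipad/ is unchanged.
Rule 3 (stop-cluster i-epenthesis): /t/ and /k/ form a stop–stop cluster, so [i] is inserted between them. /d/ and /b/ form a stop–stop cluster, so [i] is inserted between them. /vitkeudbipad/ → vitikeudibipad.
Rule 4 (final devoicing): /d/ is a voiced stop in word-final position, so it devoices to [t]. /vitikeudibipad/ → vitikeudibipat.

vitikeudibipat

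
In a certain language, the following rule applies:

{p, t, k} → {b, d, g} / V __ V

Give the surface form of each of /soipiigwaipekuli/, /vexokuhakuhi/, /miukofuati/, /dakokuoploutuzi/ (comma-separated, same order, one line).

soibiigwaibeguli, vexoguhaguhi, miugofuadi, dagoguoplouduzi

/soipiigwaipekuli/: /p/ is a voiceless stop between vowels /i/ and /i/, so it voices to [b]. /p/ is a voiceless stop between vowels /i/ and /e/, so it voices to [b]. /k/ is a voiceless stop between vowels /e/ and /u/, so it voices to [g]. → [soibiigwaibeguli].
/vexokuhakuhi/: /k/ is a voiceless stop between vowels /o/ and /u/, so it voices to [g]. /k/ is a voiceless stop between vowels /a/ and /u/, so it voices to [g]. → [vexoguhaguhi].
/miukofuati/: /k/ is a voiceless stop between vowels /u/ and /o/, so it voices to [g]. /t/ is a voiceless stop between vowels /a/ and /i/, so it voices to [d]. → [miugofuadi].
/dakokuoploutuzi/: /k/ is a voiceless stop between vowels /a/ and /o/, so it voices to [g]. /k/ is a voiceless stop between vowels /o/ and /u/, so it voices to [g]. /t/ is a voiceless stop between vowels /u/ and /u/, so it voices to [d]. → [dagoguoplouduzi].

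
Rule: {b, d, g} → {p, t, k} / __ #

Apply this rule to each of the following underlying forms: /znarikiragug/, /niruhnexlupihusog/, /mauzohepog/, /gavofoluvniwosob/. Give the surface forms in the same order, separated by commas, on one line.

/znarikiragug/: /g/ is a voiced stop in word-final position, so it devoices to [k]. → [znarikiraguk].
/niruhnexlupihusog/: /g/ is a voiced stop in word-final position, so it devoices to [k]. → [niruhnexlupihusok].
/mauzohepog/: /g/ is a voiced stop in word-final position, so it devoices to [k]. → [mauzohepok].
/gavofoluvniwosob/: /b/ is a voiced stop in word-final position, so it devoices to [p]. → [gavofoluvniwosop].

znarikiraguk, niruhnexlupihusok, mauzohepok, gavofoluvniwosop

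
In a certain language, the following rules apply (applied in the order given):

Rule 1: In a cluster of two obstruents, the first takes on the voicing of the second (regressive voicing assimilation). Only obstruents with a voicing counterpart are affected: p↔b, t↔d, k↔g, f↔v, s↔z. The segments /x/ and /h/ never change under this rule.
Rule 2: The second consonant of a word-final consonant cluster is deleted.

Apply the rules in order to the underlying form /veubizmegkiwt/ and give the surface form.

Rule 1 (regressive voicing assimilation): /g/ precedes the voiceless obstruent /k/, so it devoices to [k] by assimilation. /veubizmegkiwt/ → veubizmekkiwt.
Rule 2 (final cluster simplification): /t/ is the second consonant of a word-final cluster /wt/, so it deletes. /veubizmekkiwt/ → veubizmekkiw.

veubizmekkiw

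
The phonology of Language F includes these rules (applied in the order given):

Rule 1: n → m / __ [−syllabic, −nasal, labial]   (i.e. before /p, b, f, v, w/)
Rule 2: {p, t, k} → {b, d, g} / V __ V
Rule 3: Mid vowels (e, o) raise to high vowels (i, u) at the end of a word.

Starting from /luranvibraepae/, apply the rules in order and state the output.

luramvibraebai

Rule 1 (nasal place assimilation): /n/ precedes the labial consonant /v/, so it assimilates in place to [m]. /luranvibraepae/ → luramvibraepae.
Rule 2 (intervocalic voicing): /p/ is a voiceless stop between vowels /e/ and /a/, so it voices to [b]. /luramvibraepae/ → luramvibraebae.
Rule 3 (final vowel raising): /e/ is a mid vowel in word-final position, so it raises to [i]. /luramvibraebae/ → luramvibraebai.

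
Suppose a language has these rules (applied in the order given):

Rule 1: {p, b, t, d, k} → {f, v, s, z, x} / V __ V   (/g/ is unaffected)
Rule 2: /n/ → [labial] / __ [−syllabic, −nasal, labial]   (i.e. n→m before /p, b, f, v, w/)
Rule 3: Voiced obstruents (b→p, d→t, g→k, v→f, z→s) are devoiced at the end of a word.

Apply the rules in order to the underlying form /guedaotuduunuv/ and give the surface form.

guezaosuzuunuf

Rule 1 (intervocalic spirantization): /d/ is a stop between vowels /e/ and /a/, so it spirantizes to the fricative [z]. /t/ is a stop between vowels /o/ and /u/, so it spirantizes to the fricative [s]. /d/ is a stop between vowels /u/ and /u/, so it spirantizes to the fricative [z]. /guedaotuduunuv/ → guezaosuzuunuv.
Rule 2 (nasal place assimilation): no segment meets the environment; /guezaosuzuunuv/ is unchanged.
Rule 3 (final devoicing): /v/ is a voiced obstruent in word-final position, so it devoices to [f]. /guezaosuzuunuv/ → guezaosuzuunuf.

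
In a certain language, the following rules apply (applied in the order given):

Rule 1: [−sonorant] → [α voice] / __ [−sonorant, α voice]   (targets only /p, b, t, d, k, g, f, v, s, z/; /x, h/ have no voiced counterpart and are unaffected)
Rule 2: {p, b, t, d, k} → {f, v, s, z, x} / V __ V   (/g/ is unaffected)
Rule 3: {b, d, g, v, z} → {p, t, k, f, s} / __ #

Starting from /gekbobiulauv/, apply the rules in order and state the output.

Rule 1 (regressive voicing assimilation): /k/ precedes the voiced obstruent /b/, so it voices to [g] by assimilation. /gekbobiulauv/ → gegbobiulauv.
Rule 2 (intervocalic spirantization): /b/ is a stop between vowels /o/ and /i/, so it spirantizes to the fricative [v]. /gegbobiulauv/ → gegboviulauv.
Rule 3 (final devoicing): /v/ is a voiced obstruent in word-final position, so it devoices to [f]. /gegboviulauv/ → gegboviulauf.

gegboviulauf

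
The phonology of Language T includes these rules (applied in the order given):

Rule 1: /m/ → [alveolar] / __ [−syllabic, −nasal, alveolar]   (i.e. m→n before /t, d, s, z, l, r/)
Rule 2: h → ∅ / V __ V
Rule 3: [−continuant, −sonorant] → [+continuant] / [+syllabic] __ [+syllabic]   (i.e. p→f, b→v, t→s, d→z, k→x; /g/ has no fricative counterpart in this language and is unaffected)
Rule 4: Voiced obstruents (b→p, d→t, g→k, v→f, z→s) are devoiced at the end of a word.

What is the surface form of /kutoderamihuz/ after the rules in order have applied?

kusozeramius

Rule 1 (nasal place assimilation): no segment meets the environment; /kutoderamihuz/ is unchanged.
Rule 2 (intervocalic h-deletion): /h/ occurs between vowels /i/ and /u/, so it deletes. /kutoderamihuz/ → kutoderamiuz.
Rule 3 (intervocalic spirantization): /t/ is a stop between vowels /u/ and /o/, so it spirantizes to the fricative [s]. /d/ is a stop between vowels /o/ and /e/, so it spirantizes to the fricative [z]. /kutoderamiuz/ → kusozeramiuz.
Rule 4 (final devoicing): /z/ is a voiced obstruent in word-final position, so it devoices to [s]. /kusozeramiuz/ → kusozeramius.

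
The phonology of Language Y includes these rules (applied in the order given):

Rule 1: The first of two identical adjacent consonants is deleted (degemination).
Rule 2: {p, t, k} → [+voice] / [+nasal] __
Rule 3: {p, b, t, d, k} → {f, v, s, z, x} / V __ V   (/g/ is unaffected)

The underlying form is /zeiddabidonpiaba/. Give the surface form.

Rule 1 (degemination): /dd/ is a geminate; the first /d/ deletes. /zeiddabidonpiaba/ → zeidabidonpiaba.
Rule 2 (post-nasal voicing): /p/ is a voiceless stop immediately after the nasal /n/, so it voices to [b]. /zeidabidonpiaba/ → zeidabidonbiaba.
Rule 3 (intervocalic spirantization): /d/ is a stop between vowels /i/ and /a/, so it spirantizes to the fricative [z]. /b/ is a stop between vowels /a/ and /i/, so it spirantizes to the fricative [v]. /d/ is a stop between vowels /i/ and /o/, so it spirantizes to the fricative [z]. /b/ is a stop between vowels /a/ and /a/, so it spirantizes to the fricative [v]. /zeidabidonbiaba/ → zeizavizonbiava.

zeizavizonbiava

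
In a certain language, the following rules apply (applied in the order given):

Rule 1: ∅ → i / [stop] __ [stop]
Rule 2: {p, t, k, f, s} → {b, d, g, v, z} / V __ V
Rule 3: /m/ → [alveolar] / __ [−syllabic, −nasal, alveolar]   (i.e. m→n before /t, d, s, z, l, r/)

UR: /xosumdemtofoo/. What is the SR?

xozundentovoo

Rule 1 (stop-cluster i-epenthesis): no segment meets the environment; /xosumdemtofoo/ is unchanged.
Rule 2 (intervocalic voicing): /s/ is a voiceless obstruent between vowels /o/ and /u/, so it voices to [z]. /f/ is a voiceless obstruent between vowels /o/ and /o/, so it voices to [v]. /xosumdemtofoo/ → xozumdemtovoo.
Rule 3 (nasal place assimilation): /m/ precedes the alveolar consonant /d/, so it assimilates in place to [n]. /m/ precedes the alveolar consonant /t/, so it assimilates in place to [n]. /xozumdemtovoo/ → xozundentovoo.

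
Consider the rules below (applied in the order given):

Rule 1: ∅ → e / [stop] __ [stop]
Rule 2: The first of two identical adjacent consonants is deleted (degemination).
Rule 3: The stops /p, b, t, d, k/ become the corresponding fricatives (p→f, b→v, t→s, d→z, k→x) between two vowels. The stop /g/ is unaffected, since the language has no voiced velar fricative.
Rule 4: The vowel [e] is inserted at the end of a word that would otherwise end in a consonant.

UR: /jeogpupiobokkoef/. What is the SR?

Rule 1 (stop-cluster e-epenthesis): /g/ and /p/ form a stop–stop cluster, so [e] is inserted between them. /k/ and /k/ form a stop–stop cluster, so [e] is inserted between them. /jeogpupiobokkoef/ → jeogepupiobokekoef.
Rule 2 (degemination): no segment meets the environment; /jeogepupiobokekoef/ is unchanged.
Rule 3 (intervocalic spirantization): /p/ is a stop between vowels /e/ and /u/, so it spirantizes to the fricative [f]. /p/ is a stop between vowels /u/ and /i/, so it spirantizes to the fricative [f]. /b/ is a stop between vowels /o/ and /o/, so it spirantizes to the fricative [v]. /k/ is a stop between vowels /o/ and /e/, so it spirantizes to the fricative [x]. /k/ is a stop between vowels /e/ and /o/, so it spirantizes to the fricative [x]. /jeogepupiobokekoef/ → jeogefufiovoxexoef.
Rule 4 (final e-epenthesis): the form ends in the consonant /f/, so [e] is inserted word-finally. /jeogefufiovoxexoef/ → jeogefufiovoxexoefe.

jeogefufiovoxexoefe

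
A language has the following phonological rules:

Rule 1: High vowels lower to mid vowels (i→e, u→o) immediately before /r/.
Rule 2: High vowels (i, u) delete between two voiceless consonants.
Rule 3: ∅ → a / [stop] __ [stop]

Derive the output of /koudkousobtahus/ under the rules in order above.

Rule 1 (pre-rhotic lowering): no segment meets the environment; /koudkousobtahus/ is unchanged.
Rule 2 (high vowel syncope): /u/ is a high vowel flanked by voiceless consonants /h/ and /s/, so it deletes. /koudkousobtahus/ → koudkousobtahs.
Rule 3 (stop-cluster a-epenthesis): /d/ and /k/ form a stop–stop cluster, so [a] is inserted between them. /b/ and /t/ form a stop–stop cluster, so [a] is inserted between them. /koudkousobtahs/ → koudakousobatahs.

koudakousobatahs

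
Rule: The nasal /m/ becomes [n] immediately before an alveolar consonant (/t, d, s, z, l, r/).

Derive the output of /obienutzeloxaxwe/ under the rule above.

No segment of /obienutzeloxaxwe/ meets the structural description of the rule, so the form surfaces unchanged.

obienutzeloxaxwe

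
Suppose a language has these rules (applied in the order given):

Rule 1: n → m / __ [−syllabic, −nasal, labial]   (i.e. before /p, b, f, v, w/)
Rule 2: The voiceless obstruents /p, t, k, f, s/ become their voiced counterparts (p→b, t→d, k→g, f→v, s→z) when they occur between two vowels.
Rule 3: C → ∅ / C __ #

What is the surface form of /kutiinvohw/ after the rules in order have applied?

kudiimvoh

Rule 1 (nasal place assimilation): /n/ precedes the labial consonant /v/, so it assimilates in place to [m]. /kutiinvohw/ → kutiimvohw.
Rule 2 (intervocalic voicing): /t/ is a voiceless obstruent between vowels /u/ and /i/, so it voices to [d]. /kutiimvohw/ → kudiimvohw.
Rule 3 (final cluster simplification): /w/ is the second consonant of a word-final cluster /hw/, so it deletes. /kudiimvohw/ → kudiimvoh.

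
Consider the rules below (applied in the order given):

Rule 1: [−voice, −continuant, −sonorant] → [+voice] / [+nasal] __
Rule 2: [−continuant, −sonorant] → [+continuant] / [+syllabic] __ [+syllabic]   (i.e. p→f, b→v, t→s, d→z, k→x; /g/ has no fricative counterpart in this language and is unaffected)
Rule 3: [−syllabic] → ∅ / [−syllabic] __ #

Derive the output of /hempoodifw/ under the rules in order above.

Rule 1 (post-nasal voicing): /p/ is a voiceless stop immediately after the nasal /m/, so it voices to [b]. /hempoodifw/ → hemboodifw.
Rule 2 (intervocalic spirantization): /d/ is a stop between vowels /o/ and /i/, so it spirantizes to the fricative [z]. /hemboodifw/ → hemboozifw.
Rule 3 (final cluster simplification): /w/ is the second consonant of a word-final cluster /fw/, so it deletes. /hemboozifw/ → hemboozif.

hemboozif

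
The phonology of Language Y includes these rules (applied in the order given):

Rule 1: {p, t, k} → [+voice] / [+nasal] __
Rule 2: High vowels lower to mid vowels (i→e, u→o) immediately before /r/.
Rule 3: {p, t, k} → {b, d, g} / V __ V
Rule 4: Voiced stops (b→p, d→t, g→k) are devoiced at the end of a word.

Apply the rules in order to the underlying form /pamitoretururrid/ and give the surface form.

Rule 1 (post-nasal voicing): no segment meets the environment; /pamitoretururrid/ is unchanged.
Rule 2 (pre-rhotic lowering): /u/ is a high vowel immediately before /r/, so it lowers to [o]. /u/ is a high vowel immediately before /r/, so it lowers to [o]. /pamitoretururrid/ → pamitoretororrid.
Rule 3 (intervocalic voicing): /t/ is a voiceless stop between vowels /i/ and /o/, so it voices to [d]. /t/ is a voiceless stop between vowels /e/ and /o/, so it voices to [d]. /pamitoretororrid/ → pamidoredororrid.
Rule 4 (final devoicing): /d/ is a voiced stop in word-final position, so it devoices to [t]. /pamidoredororrid/ → pamidoredororrit.

pamidoredororrit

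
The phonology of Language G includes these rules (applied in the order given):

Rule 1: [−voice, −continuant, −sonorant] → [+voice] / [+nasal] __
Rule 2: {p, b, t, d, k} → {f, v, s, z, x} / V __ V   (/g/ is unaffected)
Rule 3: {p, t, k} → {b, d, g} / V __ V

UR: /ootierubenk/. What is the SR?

oosieruveng

Rule 1 (post-nasal voicing): /k/ is a voiceless stop immediately after the nasal /n/, so it voices to [g]. /ootierubenk/ → ootierubeng.
Rule 2 (intervocalic spirantization): /t/ is a stop between vowels /o/ and /i/, so it spirantizes to the fricative [s]. /b/ is a stop between vowels /u/ and /e/, so it spirantizes to the fricative [v]. /ootierubeng/ → oosieruveng.
Rule 3 (intervocalic voicing): no segment meets the environment; /oosieruveng/ is unchanged.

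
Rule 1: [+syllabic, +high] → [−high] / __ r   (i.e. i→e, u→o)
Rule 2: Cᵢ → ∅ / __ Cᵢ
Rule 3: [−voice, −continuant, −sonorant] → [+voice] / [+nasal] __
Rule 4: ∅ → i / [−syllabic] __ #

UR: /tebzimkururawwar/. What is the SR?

tebzimgororawari

Rule 1 (pre-rhotic lowering): /u/ is a high vowel immediately before /r/, so it lowers to [o]. /u/ is a high vowel immediately before /r/, so it lowers to [o]. /tebzimkururawwar/ → tebzimkororawwar.
Rule 2 (degemination): /ww/ is a geminate; the first /w/ deletes. /tebzimkororawwar/ → tebzimkororawar.
Rule 3 (post-nasal voicing): /k/ is a voiceless stop immediately after the nasal /m/, so it voices to [g]. /tebzimkororawar/ → tebzimgororawar.
Rule 4 (final i-epenthesis): the form ends in the consonant /r/, so [i] is inserted word-finally. /tebzimgororawar/ → tebzimgororawari.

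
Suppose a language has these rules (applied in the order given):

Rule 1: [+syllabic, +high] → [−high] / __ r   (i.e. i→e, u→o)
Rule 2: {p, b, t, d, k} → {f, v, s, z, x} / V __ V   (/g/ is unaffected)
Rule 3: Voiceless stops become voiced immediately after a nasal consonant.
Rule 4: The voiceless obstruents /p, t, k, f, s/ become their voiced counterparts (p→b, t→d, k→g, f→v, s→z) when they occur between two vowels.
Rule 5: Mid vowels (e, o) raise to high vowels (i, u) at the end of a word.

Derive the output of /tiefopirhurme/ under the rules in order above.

Rule 1 (pre-rhotic lowering): /i/ is a high vowel immediately before /r/, so it lowers to [e]. /u/ is a high vowel immediately before /r/, so it lowers to [o]. /tiefopirhurme/ → tiefoperhorme.
Rule 2 (intervocalic spirantization): /p/ is a stop between vowels /o/ and /e/, so it spirantizes to the fricative [f]. /tiefoperhorme/ → tiefoferhorme.
Rule 3 (post-nasal voicing): no segment meets the environment; /tiefoferhorme/ is unchanged.
Rule 4 (intervocalic voicing): /f/ is a voiceless obstruent between vowels /e/ and /o/, so it voices to [v]. /f/ is a voiceless obstruent between vowels /o/ and /e/, so it voices to [v]. /tiefoferhorme/ → tievoverhorme.
Rule 5 (final vowel raising): /e/ is a mid vowel in word-final position, so it raises to [i]. /tievoverhorme/ → tievoverhormi.

tievoverhormi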